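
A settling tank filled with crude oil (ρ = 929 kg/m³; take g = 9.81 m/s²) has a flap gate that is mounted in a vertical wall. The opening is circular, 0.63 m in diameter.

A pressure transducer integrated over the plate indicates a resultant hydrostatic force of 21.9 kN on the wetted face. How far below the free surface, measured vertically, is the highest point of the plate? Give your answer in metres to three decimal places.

γ = ρg = 929 × 9.81 / 1000 = 9.11349 kN/m³.
A = π(0.315)² = 0.311725 m².
From F = γ·h_c·A, the centroid depth is h_c = 21.9/(9.11349 × 0.311725) = 7.70882 m.
The centroid is at the centre, 0.315 m below the top of the plate, so the highest point sits at h_top = 7.70882 − 0.315 = 7.39382 m below the surface.

d_top ≈ 7.394 m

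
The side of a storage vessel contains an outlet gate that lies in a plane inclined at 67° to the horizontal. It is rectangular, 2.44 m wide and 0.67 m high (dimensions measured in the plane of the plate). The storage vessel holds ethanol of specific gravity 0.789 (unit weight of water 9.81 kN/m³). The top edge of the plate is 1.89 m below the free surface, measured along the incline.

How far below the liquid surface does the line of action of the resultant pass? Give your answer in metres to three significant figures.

h_p = 2.06 m

γ = 0.789 × 9.81 = 7.74009 kN/m³.
Let θ = 67° be the plate's angle to the horizontal; measure y along the incline from where the plane meets the free surface. Vertical depth h = y·sinθ with sinθ = 0.920505.
The centroid lies 0.67/2 = 0.335 m below the top edge, so y_c = 1.89 + 0.335 = 2.225 m and h_c = 2.225 × 0.920505 = 2.04812 m.
A = 2.44 × 0.67 = 1.6348 m².
Resultant F = γ·h_c·A = 7.74009 × 2.04812 × 1.6348 = 25.9159 kN.
I_c = b·h³/12 = 2.44 × 0.67³/12 = 0.0611551 m⁴.
Centre of pressure: y_p = y_c + I_c/(y_c·A) = 2.225 + 0.0611551/(2.225 × 1.6348) = 2.225 + 0.0168127 = 2.24181 m along the plane.
Vertically, h_p = y_p·sinθ = 2.24181 × 0.920505 = 2.0636 m.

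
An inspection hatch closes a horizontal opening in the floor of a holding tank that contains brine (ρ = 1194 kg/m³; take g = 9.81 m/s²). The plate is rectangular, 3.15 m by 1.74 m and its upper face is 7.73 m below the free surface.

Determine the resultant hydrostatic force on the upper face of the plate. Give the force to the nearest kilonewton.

F ≈ 496 kN

γ = ρg = 1194 × 9.81 / 1000 = 11.71314 kN/m³.
The plate is horizontal, so pressure is uniform at p = γ·h = 11.71314 × 7.73 = 90.5426 kN/m².
A = 3.15 × 1.74 = 5.481 m².
F = p·A = 90.5426 × 5.481 = 496.264 kN.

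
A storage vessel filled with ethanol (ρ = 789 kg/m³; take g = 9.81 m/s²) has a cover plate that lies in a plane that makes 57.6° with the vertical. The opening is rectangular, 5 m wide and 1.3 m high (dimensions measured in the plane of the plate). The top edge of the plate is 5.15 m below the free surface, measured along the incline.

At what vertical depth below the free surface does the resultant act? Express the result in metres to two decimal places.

h_p = 3.12 m

γ = ρg = 789 × 9.81 / 1000 = 7.74009 kN/m³.
The plate makes 57.6° with the vertical, i.e. θ = 90° − 57.6° = 32.4° to the horizontal. Measuring y along the incline from the free-surface line, vertical depth h = y·sinθ with sinθ = 0.535827.
The centroid lies 1.3/2 = 0.65 m below the top edge, so y_c = 5.15 + 0.65 = 5.8 m and h_c = 5.8 × 0.535827 = 3.1078 m.
A = 5 × 1.3 = 6.5 m².
Resultant F = γ·h_c·A = 7.74009 × 3.1078 × 6.5 = 156.355 kN.
I_c = b·h³/12 = 5 × 1.3³/12 = 0.915417 m⁴.
Centre of pressure: y_p = y_c + I_c/(y_c·A) = 5.8 + 0.915417/(5.8 × 6.5) = 5.8 + 0.0242816 = 5.82428 m along the plane.
Vertically, h_p = y_p·sinθ = 5.82428 × 0.535827 = 3.12081 m.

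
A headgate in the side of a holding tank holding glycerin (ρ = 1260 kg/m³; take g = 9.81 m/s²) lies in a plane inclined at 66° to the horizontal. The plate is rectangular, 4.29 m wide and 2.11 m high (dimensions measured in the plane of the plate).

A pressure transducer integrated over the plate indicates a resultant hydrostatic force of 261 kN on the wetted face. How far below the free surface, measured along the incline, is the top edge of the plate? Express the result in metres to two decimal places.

γ = ρg = 1260 × 9.81 / 1000 = 12.3606 kN/m³.
A = 4.29 × 2.11 = 9.0519 m².
From F = γ·h_c·A, the centroid depth is h_c = 261/(12.3606 × 9.0519) = 2.33271 m.
Let θ = 66° be the plate's angle to the horizontal; measure y along the incline from where the plane meets the free surface. Vertical depth h = y·sinθ with sinθ = 0.913545.
Along the incline, y_c = h_c/sinθ = 2.33271/0.913545 = 2.55347 m.
The centroid lies 2.11/2 = 1.055 m below the top edge, so the top edge sits at y_top = 2.55347 − 1.055 = 1.49847 m along the incline.

y_top ≈ 1.50 m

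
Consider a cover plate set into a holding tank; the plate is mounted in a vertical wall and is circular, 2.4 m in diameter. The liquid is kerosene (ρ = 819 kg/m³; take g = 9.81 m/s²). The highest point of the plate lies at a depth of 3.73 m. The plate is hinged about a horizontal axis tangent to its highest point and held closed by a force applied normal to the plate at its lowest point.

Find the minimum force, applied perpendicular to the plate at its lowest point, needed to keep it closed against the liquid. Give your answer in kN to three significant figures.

γ = ρg = 819 × 9.81 / 1000 = 8.03439 kN/m³.
The centroid is at the centre, 1.2 m below the top of the plate, so the centroid depth is h_c = 3.73 + 1.2 = 4.93 m.
A = π(1.2)² = 4.52389 m².
Resultant F = γ·h_c·A = 8.03439 × 4.93 × 4.52389 = 179.189 kN.
I_c = πr⁴/4 = π × 1.2⁴/4 = 1.6286 m⁴.
Centre of pressure: y_p = y_c + I_c/(y_c·A) = 4.93 + 1.6286/(4.93 × 4.52389) = 4.93 + 0.0730223 = 5.00302 m along the plane.
The resultant acts 1.2 + 0.0730223 = 1.27302 m (along the plate) below the hinge at the top edge, so the moment about the hinge is M = F × 1.27302 = 179.189 × 1.27302 = 228.111 kN·m.
A normal force at the bottom, 2.4 m from the hinge, must supply this moment: P = 228.111/2.4 = 95.0463 kN.

P ≈ 95.0 kN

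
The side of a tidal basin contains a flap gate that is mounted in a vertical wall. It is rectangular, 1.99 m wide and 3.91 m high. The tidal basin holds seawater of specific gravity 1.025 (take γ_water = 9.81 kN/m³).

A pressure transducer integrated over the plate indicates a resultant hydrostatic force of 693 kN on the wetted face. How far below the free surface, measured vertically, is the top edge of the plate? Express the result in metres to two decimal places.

d_top ≈ 6.90 m

γ = 1.025 × 9.81 = 10.05525 kN/m³.
A = 1.99 × 3.91 = 7.7809 m².
From F = γ·h_c·A, the centroid depth is h_c = 693/(10.05525 × 7.7809) = 8.85749 m.
The centroid lies 3.91/2 = 1.955 m below the top edge, so the top edge sits at h_top = 8.85749 − 1.955 = 6.90249 m below the surface.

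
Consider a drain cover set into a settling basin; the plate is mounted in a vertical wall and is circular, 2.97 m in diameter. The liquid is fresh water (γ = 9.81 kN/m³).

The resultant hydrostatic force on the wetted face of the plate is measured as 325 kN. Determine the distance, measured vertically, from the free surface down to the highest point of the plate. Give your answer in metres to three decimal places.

d_top ≈ 3.297 m

γ = 9.81 kN/m³.
A = π(1.485)² = 6.92792 m².
From F = γ·h_c·A, the centroid depth is h_c = 325/(9.81 × 6.92792) = 4.78202 m.
The centroid is at the centre, 1.485 m below the top of the plate, so the highest point sits at h_top = 4.78202 − 1.485 = 3.29702 m below the surface.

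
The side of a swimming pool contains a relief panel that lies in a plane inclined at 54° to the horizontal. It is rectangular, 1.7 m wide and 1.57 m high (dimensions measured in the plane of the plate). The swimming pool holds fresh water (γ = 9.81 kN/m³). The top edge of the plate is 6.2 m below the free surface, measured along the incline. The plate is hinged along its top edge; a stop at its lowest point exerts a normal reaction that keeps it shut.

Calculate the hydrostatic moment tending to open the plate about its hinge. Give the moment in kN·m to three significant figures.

γ = 9.81 kN/m³.
Let θ = 54° be the plate's angle to the horizontal; measure y along the incline from where the plane meets the free surface. Vertical depth h = y·sinθ with sinθ = 0.809017.
The centroid lies 1.57/2 = 0.785 m below the top edge, so y_c = 6.2 + 0.785 = 6.985 m and h_c = 6.985 × 0.809017 = 5.65098 m.
A = 1.7 × 1.57 = 2.669 m².
Resultant F = γ·h_c·A = 9.81 × 5.65098 × 2.669 = 147.959 kN.
I_c = b·h³/12 = 1.7 × 1.57³/12 = 0.548235 m⁴.
Centre of pressure: y_p = y_c + I_c/(y_c·A) = 6.985 + 0.548235/(6.985 × 2.669) = 6.985 + 0.0294071 = 7.01441 m along the plane.
The resultant acts 0.785 + 0.0294071 = 0.814407 m (along the plate) below the hinge at the top edge, so the moment about the hinge is M = F × 0.814407 = 147.959 × 0.814407 = 120.499 kN·m.

M ≈ 120 kN·m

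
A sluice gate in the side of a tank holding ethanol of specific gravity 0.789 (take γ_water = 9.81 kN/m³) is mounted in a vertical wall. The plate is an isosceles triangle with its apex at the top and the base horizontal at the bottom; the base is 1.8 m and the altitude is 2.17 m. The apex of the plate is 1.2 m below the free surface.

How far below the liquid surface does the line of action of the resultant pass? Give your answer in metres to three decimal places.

h_p = 2.746 m

γ = 0.789 × 9.81 = 7.74009 kN/m³.
With the apex up, the centroid sits 2h/3 = 2 × 2.17/3 = 1.44667 m below the apex, so the centroid depth is h_c = 1.2 + 1.44667 = 2.64667 m.
A = ½ × 1.8 × 2.17 = 1.953 m².
Resultant F = γ·h_c·A = 7.74009 × 2.64667 × 1.953 = 40.0081 kN.
I_c = b·h³/36 = 1.8 × 2.17³/36 = 0.510916 m⁴.
Centre of pressure: y_p = y_c + I_c/(y_c·A) = 2.64667 + 0.510916/(2.64667 × 1.953) = 2.64667 + 0.0988434 = 2.74551 m along the plane.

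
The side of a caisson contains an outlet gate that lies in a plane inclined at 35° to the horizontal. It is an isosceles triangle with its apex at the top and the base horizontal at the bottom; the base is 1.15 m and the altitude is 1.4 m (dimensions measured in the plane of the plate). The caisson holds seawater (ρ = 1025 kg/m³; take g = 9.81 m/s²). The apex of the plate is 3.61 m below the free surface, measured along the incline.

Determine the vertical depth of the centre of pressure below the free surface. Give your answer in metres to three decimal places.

h_p = 2.620 m

γ = ρg = 1025 × 9.81 / 1000 = 10.05525 kN/m³.
Let θ = 35° be the plate's angle to the horizontal; measure y along the incline from where the plane meets the free surface. Vertical depth h = y·sinθ with sinθ = 0.573576.
With the apex up, the centroid sits 2h/3 = 2 × 1.4/3 = 0.933333 m below the apex, so y_c = 3.61 + 0.933333 = 4.54333 m and h_c = 4.54333 × 0.573576 = 2.60595 m.
A = ½ × 1.15 × 1.4 = 0.805 m².
Resultant F = γ·h_c·A = 10.05525 × 2.60595 × 0.805 = 21.0938 kN.
I_c = b·h³/36 = 1.15 × 1.4³/36 = 0.0876556 m⁴.
Centre of pressure: y_p = y_c + I_c/(y_c·A) = 4.54333 + 0.0876556/(4.54333 × 0.805) = 4.54333 + 0.0239668 = 4.5673 m along the plane.
Vertically, h_p = y_p·sinθ = 4.5673 × 0.573576 = 2.61969 m.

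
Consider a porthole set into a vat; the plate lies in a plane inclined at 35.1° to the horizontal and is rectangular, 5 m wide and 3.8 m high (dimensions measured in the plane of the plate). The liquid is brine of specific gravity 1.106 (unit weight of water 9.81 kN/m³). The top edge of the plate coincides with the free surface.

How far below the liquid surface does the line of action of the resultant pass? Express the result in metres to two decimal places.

h_p = 1.46 m

γ = 1.106 × 9.81 = 10.84986 kN/m³.
Let θ = 35.1° be the plate's angle to the horizontal; measure y along the incline from where the plane meets the free surface. Vertical depth h = y·sinθ with sinθ = 0.575005.
The centroid lies 3.8/2 = 1.9 m below the top edge, so y_c = 1.9 m and h_c = 1.9 × 0.575005 = 1.09251 m.
A = 5 × 3.8 = 19 m².
Resultant F = γ·h_c·A = 10.84986 × 1.09251 × 19 = 225.218 kN.
I_c = b·h³/12 = 5 × 3.8³/12 = 22.8633 m⁴.
Centre of pressure: y_p = y_c + I_c/(y_c·A) = 1.9 + 22.8633/(1.9 × 19) = 1.9 + 0.633332 = 2.53333 m along the plane.
Vertically, h_p = y_p·sinθ = 2.53333 × 0.575005 = 1.45668 m.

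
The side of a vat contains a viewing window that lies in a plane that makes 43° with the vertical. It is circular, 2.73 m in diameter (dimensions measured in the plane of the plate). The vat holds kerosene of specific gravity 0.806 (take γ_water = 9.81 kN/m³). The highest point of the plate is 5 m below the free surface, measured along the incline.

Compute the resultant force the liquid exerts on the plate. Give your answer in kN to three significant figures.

F ≈ 215 kN

γ = 0.806 × 9.81 = 7.90686 kN/m³.
The plate makes 43° with the vertical, i.e. θ = 90° − 43° = 47° to the horizontal. Measuring y along the incline from the free-surface line, vertical depth h = y·sinθ with sinθ = 0.731354.
The centroid is at the centre, 1.365 m below the top of the plate, so y_c = 5 + 1.365 = 6.365 m and h_c = 6.365 × 0.731354 = 4.65507 m.
A = π(1.365)² = 5.85349 m².
Resultant F = γ·h_c·A = 7.90686 × 4.65507 × 5.85349 = 215.449 kN.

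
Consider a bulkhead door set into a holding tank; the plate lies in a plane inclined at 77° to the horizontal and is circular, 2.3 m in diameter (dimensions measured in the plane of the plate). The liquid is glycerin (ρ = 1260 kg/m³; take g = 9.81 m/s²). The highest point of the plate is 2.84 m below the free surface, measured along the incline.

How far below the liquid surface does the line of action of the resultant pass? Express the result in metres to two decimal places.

h_p = 3.97 m

γ = ρg = 1260 × 9.81 / 1000 = 12.3606 kN/m³.
Let θ = 77° be the plate's angle to the horizontal; measure y along the incline from where the plane meets the free surface. Vertical depth h = y·sinθ with sinθ = 0.974370.
The centroid is at the centre, 1.15 m below the top of the plate, so y_c = 2.84 + 1.15 = 3.99 m and h_c = 3.99 × 0.974370 = 3.88774 m.
A = π(1.15)² = 4.15476 m².
Resultant F = γ·h_c·A = 12.3606 × 3.88774 × 4.15476 = 199.656 kN.
I_c = πr⁴/4 = π × 1.15⁴/4 = 1.37367 m⁴.
Centre of pressure: y_p = y_c + I_c/(y_c·A) = 3.99 + 1.37367/(3.99 × 4.15476) = 3.99 + 0.0828636 = 4.07286 m along the plane.
Vertically, h_p = y_p·sinθ = 4.07286 × 0.974370 = 3.96847 m.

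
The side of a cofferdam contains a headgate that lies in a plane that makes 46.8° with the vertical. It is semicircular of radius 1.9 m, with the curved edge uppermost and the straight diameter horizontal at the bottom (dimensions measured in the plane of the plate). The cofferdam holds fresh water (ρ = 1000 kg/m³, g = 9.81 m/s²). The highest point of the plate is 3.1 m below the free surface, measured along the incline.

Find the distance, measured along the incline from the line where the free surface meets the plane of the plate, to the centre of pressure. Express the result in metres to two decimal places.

γ = ρg = 1000 × 9.81 = 9810 N/m³ = 9.81 kN/m³.
The plate makes 46.8° with the vertical, i.e. θ = 90° − 46.8° = 43.2° to the horizontal. Measuring y along the incline from the free-surface line, vertical depth h = y·sinθ with sinθ = 0.684547.
The centroid lies 4r/(3π) = 0.806385 m above the diameter, so r − 4r/(3π) = 1.9 − 0.806385 = 1.09361 m below the topmost point, so y_c = 3.1 + 1.09361 = 4.19361 m and h_c = 4.19361 × 0.684547 = 2.87072 m.
A = πr²/2 = π × 1.9²/2 = 5.67057 m².
Resultant F = γ·h_c·A = 9.81 × 2.87072 × 5.67057 = 159.693 kN.
I_c = (π/8 − 8/(9π))·r⁴ = 0.109757 × 1.9⁴ = 1.43036 m⁴.
Centre of pressure: y_p = y_c + I_c/(y_c·A) = 4.19361 + 1.43036/(4.19361 × 5.67057) = 4.19361 + 0.0601493 = 4.25376 m along the plane.

y_p = 4.25 m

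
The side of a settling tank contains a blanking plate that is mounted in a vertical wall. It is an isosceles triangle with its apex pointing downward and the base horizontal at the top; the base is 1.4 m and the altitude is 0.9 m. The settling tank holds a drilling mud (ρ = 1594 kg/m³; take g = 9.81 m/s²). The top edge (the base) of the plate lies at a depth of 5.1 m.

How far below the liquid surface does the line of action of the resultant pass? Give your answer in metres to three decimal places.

γ = ρg = 1594 × 9.81 / 1000 = 15.63714 kN/m³.
With the apex down, the centroid sits h/3 = 0.9/3 = 0.3 m below the base (the top edge), so the centroid depth is h_c = 5.1 + 0.3 = 5.4 m.
A = ½ × 1.4 × 0.9 = 0.63 m².
Resultant F = γ·h_c·A = 15.63714 × 5.4 × 0.63 = 53.1976 kN.
I_c = b·h³/36 = 1.4 × 0.9³/36 = 0.02835 m⁴.
Centre of pressure: y_p = y_c + I_c/(y_c·A) = 5.4 + 0.02835/(5.4 × 0.63) = 5.4 + 0.00833333 = 5.40833 m along the plane.

h_p = 5.408 m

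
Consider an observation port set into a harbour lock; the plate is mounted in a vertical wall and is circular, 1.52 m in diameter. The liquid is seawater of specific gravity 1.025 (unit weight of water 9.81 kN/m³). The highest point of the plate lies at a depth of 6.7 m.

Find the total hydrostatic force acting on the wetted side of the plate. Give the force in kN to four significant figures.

γ = 1.025 × 9.81 = 10.05525 kN/m³.
The centroid is at the centre, 0.76 m below the top of the plate, so the centroid depth is h_c = 6.7 + 0.76 = 7.46 m.
A = π(0.76)² = 1.81458 m².
Resultant F = γ·h_c·A = 10.05525 × 7.46 × 1.81458 = 136.116 kN.

F ≈ 136.1 kN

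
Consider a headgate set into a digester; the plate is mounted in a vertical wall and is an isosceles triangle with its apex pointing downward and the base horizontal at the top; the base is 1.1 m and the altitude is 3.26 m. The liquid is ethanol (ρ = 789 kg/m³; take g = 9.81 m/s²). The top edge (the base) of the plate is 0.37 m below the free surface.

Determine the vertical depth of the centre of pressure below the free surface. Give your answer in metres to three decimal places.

γ = ρg = 789 × 9.81 / 1000 = 7.74009 kN/m³.
With the apex down, the centroid sits h/3 = 3.26/3 = 1.08667 m below the base (the top edge), so the centroid depth is h_c = 0.37 + 1.08667 = 1.45667 m.
A = ½ × 1.1 × 3.26 = 1.793 m².
Resultant F = γ·h_c·A = 7.74009 × 1.45667 × 1.793 = 20.2156 kN.
I_c = b·h³/36 = 1.1 × 3.26³/36 = 1.05863 m⁴.
Centre of pressure: y_p = y_c + I_c/(y_c·A) = 1.45667 + 1.05863/(1.45667 × 1.793) = 1.45667 + 0.405324 = 1.86199 m along the plane.

h_p = 1.862 m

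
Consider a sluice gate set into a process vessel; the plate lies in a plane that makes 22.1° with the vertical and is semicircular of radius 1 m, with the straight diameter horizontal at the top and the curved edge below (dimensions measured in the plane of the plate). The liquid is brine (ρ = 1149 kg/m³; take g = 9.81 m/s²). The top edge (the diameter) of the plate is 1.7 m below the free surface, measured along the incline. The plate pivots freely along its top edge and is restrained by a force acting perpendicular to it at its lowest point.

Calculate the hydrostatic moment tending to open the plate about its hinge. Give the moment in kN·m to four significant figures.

γ = ρg = 1149 × 9.81 / 1000 = 11.27169 kN/m³.
The plate makes 22.1° with the vertical, i.e. θ = 90° − 22.1° = 67.9° to the horizontal. Measuring y along the incline from the free-surface line, vertical depth h = y·sinθ with sinθ = 0.926529.
The centroid of a semicircle lies 4r/(3π) = 0.424413 m from the diameter, here below the top edge, so y_c = 1.7 + 0.424413 = 2.12441 m and h_c = 2.12441 × 0.926529 = 1.96833 m.
A = πr²/2 = π × 1²/2 = 1.5708 m².
Resultant F = γ·h_c·A = 11.27169 × 1.96833 × 1.5708 = 34.8504 kN.
I_c = (π/8 − 8/(9π))·r⁴ = 0.109757 × 1⁴ = 0.109757 m⁴.
Centre of pressure: y_p = y_c + I_c/(y_c·A) = 2.12441 + 0.109757/(2.12441 × 1.5708) = 2.12441 + 0.0328907 = 2.1573 m along the plane.
The resultant acts 0.424413 + 0.0328907 = 0.457304 m (along the plate) below the hinge at the top edge, so the moment about the hinge is M = F × 0.457304 = 34.8504 × 0.457304 = 15.9372 kN·m.

M ≈ 15.94 kN·m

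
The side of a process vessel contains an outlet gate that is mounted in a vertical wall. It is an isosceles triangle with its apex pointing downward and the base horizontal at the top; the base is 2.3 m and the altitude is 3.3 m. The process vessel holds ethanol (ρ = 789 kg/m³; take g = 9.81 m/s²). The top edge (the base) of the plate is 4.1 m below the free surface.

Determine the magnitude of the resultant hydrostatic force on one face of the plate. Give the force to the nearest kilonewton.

γ = ρg = 789 × 9.81 / 1000 = 7.74009 kN/m³.
With the apex down, the centroid sits h/3 = 3.3/3 = 1.1 m below the base (the top edge), so the centroid depth is h_c = 4.1 + 1.1 = 5.2 m.
A = ½ × 2.3 × 3.3 = 3.795 m².
Resultant F = γ·h_c·A = 7.74009 × 5.2 × 3.795 = 152.743 kN.

F ≈ 153 kN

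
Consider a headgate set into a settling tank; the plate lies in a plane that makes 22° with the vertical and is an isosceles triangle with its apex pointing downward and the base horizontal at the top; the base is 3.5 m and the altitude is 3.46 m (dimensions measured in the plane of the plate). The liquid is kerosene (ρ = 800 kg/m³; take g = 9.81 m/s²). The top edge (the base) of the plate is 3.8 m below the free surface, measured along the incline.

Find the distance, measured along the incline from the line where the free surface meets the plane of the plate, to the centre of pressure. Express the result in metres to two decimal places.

γ = ρg = 800 × 9.81 / 1000 = 7.848 kN/m³.
The plate makes 22° with the vertical, i.e. θ = 90° − 22° = 68° to the horizontal. Measuring y along the incline from the free-surface line, vertical depth h = y·sinθ with sinθ = 0.927184.
With the apex down, the centroid sits h/3 = 3.46/3 = 1.15333 m below the base (the top edge), so y_c = 3.8 + 1.15333 = 4.95333 m and h_c = 4.95333 × 0.927184 = 4.59265 m.
A = ½ × 3.5 × 3.46 = 6.055 m².
Resultant F = γ·h_c·A = 7.848 × 4.59265 × 6.055 = 218.241 kN.
I_c = b·h³/36 = 3.5 × 3.46³/36 = 4.02711 m⁴.
Centre of pressure: y_p = y_c + I_c/(y_c·A) = 4.95333 + 4.02711/(4.95333 × 6.055) = 4.95333 + 0.134271 = 5.0876 m along the plane.

y_p = 5.09 m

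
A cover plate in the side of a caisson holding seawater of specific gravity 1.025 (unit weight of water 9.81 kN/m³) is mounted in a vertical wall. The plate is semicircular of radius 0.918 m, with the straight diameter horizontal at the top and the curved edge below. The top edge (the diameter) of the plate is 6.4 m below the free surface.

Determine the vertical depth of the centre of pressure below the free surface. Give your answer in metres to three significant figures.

γ = 1.025 × 9.81 = 10.05525 kN/m³.
The centroid of a semicircle lies 4r/(3π) = 0.389611 m from the diameter, here below the top edge, so the centroid depth is h_c = 6.4 + 0.389611 = 6.78961 m.
A = πr²/2 = π × 0.918²/2 = 1.32375 m².
Resultant F = γ·h_c·A = 10.05525 × 6.78961 × 1.32375 = 90.374 kN.
I_c = (π/8 − 8/(9π))·r⁴ = 0.109757 × 0.918⁴ = 0.0779476 m⁴.
Centre of pressure: y_p = y_c + I_c/(y_c·A) = 6.78961 + 0.0779476/(6.78961 × 1.32375) = 6.78961 + 0.00867265 = 6.79828 m along the plane.

h_p = 6.80 m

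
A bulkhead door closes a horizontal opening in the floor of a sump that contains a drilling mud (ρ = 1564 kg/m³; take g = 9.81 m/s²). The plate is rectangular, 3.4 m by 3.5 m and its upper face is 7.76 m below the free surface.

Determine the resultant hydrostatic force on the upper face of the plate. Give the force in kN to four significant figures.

γ = ρg = 1564 × 9.81 / 1000 = 15.34284 kN/m³.
The plate is horizontal, so pressure is uniform at p = γ·h = 15.34284 × 7.76 = 119.06 kN/m².
A = 3.4 × 3.5 = 11.9 m².
F = p·A = 119.06 × 11.9 = 1416.81 kN.

F ≈ 1417 kN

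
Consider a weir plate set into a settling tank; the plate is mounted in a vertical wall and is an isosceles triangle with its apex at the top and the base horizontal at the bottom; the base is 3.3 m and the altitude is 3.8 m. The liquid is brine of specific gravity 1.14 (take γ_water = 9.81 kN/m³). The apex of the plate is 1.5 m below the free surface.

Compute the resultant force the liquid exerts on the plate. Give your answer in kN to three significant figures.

F ≈ 283 kN

γ = 1.14 × 9.81 = 11.1834 kN/m³.
With the apex up, the centroid sits 2h/3 = 2 × 3.8/3 = 2.53333 m below the apex, so the centroid depth is h_c = 1.5 + 2.53333 = 4.03333 m.
A = ½ × 3.3 × 3.8 = 6.27 m².
Resultant F = γ·h_c·A = 11.1834 × 4.03333 × 6.27 = 282.817 kN.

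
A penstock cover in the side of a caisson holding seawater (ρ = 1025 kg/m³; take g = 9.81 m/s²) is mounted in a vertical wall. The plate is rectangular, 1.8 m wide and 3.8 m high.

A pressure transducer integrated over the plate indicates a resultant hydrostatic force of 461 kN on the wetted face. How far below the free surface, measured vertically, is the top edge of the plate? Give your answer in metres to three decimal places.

γ = ρg = 1025 × 9.81 / 1000 = 10.05525 kN/m³.
A = 1.8 × 3.8 = 6.84 m².
From F = γ·h_c·A, the centroid depth is h_c = 461/(10.05525 × 6.84) = 6.70273 m.
The centroid lies 3.8/2 = 1.9 m below the top edge, so the top edge sits at h_top = 6.70273 − 1.9 = 4.80273 m below the surface.

d_top ≈ 4.803 m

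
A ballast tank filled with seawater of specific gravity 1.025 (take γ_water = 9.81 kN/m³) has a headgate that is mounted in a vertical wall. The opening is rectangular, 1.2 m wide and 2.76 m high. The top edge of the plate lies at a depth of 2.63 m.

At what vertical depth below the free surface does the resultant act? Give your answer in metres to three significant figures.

γ = 1.025 × 9.81 = 10.05525 kN/m³.
The centroid lies 2.76/2 = 1.38 m below the top edge, so the centroid depth is h_c = 2.63 + 1.38 = 4.01 m.
A = 1.2 × 2.76 = 3.312 m².
Resultant F = γ·h_c·A = 10.05525 × 4.01 × 3.312 = 133.545 kN.
I_c = b·h³/12 = 1.2 × 2.76³/12 = 2.10246 m⁴.
Centre of pressure: y_p = y_c + I_c/(y_c·A) = 4.01 + 2.10246/(4.01 × 3.312) = 4.01 + 0.158304 = 4.1683 m along the plane.

h_p = 4.17 m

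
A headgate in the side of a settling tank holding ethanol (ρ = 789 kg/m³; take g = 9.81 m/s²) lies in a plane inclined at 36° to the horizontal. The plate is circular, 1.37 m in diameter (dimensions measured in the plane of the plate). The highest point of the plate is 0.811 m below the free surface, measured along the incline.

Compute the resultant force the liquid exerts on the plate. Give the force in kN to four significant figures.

γ = ρg = 789 × 9.81 / 1000 = 7.74009 kN/m³.
Let θ = 36° be the plate's angle to the horizontal; measure y along the incline from where the plane meets the free surface. Vertical depth h = y·sinθ with sinθ = 0.587785.
The centroid is at the centre, 0.685 m below the top of the plate, so y_c = 0.811 + 0.685 = 1.496 m and h_c = 1.496 × 0.587785 = 0.879326 m.
A = π(0.685)² = 1.47411 m².
Resultant F = γ·h_c·A = 7.74009 × 0.879326 × 1.47411 = 10.0329 kN.

F ≈ 10.03 kN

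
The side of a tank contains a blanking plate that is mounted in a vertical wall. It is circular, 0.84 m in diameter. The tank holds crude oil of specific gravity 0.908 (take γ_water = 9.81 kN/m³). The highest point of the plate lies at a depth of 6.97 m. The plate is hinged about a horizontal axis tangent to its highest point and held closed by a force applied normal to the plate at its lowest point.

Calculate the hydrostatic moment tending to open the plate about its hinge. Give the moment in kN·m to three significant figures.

M ≈ 15.5 kN·m

γ = 0.908 × 9.81 = 8.90748 kN/m³.
The centroid is at the centre, 0.42 m below the top of the plate, so the centroid depth is h_c = 6.97 + 0.42 = 7.39 m.
A = π(0.42)² = 0.554177 m².
Resultant F = γ·h_c·A = 8.90748 × 7.39 × 0.554177 = 36.4794 kN.
I_c = πr⁴/4 = π × 0.42⁴/4 = 0.0244392 m⁴.
Centre of pressure: y_p = y_c + I_c/(y_c·A) = 7.39 + 0.0244392/(7.39 × 0.554177) = 7.39 + 0.00596752 = 7.39597 m along the plane.
The resultant acts 0.42 + 0.00596752 = 0.425968 m (along the plate) below the hinge at the top edge, so the moment about the hinge is M = F × 0.425968 = 36.4794 × 0.425968 = 15.5391 kN·m.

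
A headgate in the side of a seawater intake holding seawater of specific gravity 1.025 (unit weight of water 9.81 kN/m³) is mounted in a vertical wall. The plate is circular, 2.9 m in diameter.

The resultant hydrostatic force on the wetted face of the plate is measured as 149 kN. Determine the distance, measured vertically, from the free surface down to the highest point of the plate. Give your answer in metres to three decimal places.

γ = 1.025 × 9.81 = 10.05525 kN/m³.
A = π(1.45)² = 6.6052 m².
From F = γ·h_c·A, the centroid depth is h_c = 149/(10.05525 × 6.6052) = 2.2434 m.
The centroid is at the centre, 1.45 m below the top of the plate, so the highest point sits at h_top = 2.2434 − 1.45 = 0.7934 m below the surface.

d_top ≈ 0.793 m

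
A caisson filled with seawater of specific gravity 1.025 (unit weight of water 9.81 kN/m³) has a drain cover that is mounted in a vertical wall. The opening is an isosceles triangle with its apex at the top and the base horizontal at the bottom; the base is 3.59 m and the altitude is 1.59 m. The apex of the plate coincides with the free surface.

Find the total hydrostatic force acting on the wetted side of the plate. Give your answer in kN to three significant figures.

F ≈ 30.4 kN

γ = 1.025 × 9.81 = 10.05525 kN/m³.
With the apex up, the centroid sits 2h/3 = 2 × 1.59/3 = 1.06 m below the apex, so the centroid depth is h_c = 1.06 m.
A = ½ × 3.59 × 1.59 = 2.85405 m².
Resultant F = γ·h_c·A = 10.05525 × 1.06 × 2.85405 = 30.4201 kN.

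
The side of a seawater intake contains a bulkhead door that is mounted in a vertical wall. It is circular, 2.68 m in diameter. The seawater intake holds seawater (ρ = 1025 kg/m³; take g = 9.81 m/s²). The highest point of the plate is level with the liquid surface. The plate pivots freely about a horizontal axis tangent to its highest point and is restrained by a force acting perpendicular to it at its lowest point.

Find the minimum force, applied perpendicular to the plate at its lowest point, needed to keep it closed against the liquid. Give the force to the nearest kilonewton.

γ = ρg = 1025 × 9.81 / 1000 = 10.05525 kN/m³.
The centroid is at the centre, 1.34 m below the top of the plate, so the centroid depth is h_c = 1.34 m.
A = π(1.34)² = 5.64104 m².
Resultant F = γ·h_c·A = 10.05525 × 1.34 × 5.64104 = 76.0076 kN.
I_c = πr⁴/4 = π × 1.34⁴/4 = 2.53226 m⁴.
Centre of pressure: y_p = y_c + I_c/(y_c·A) = 1.34 + 2.53226/(1.34 × 5.64104) = 1.34 + 0.335 = 1.675 m along the plane.
The resultant acts 1.34 + 0.335 = 1.675 m (along the plate) below the hinge at the top edge, so the moment about the hinge is M = F × 1.675 = 76.0076 × 1.675 = 127.313 kN·m.
A normal force at the bottom, 2.68 m from the hinge, must supply this moment: P = 127.313/2.68 = 47.5049 kN.

P ≈ 48 kN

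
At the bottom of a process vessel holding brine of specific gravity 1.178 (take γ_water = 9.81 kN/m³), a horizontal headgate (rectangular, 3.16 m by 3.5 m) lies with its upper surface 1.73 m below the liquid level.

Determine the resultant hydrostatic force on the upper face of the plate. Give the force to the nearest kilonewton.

γ = 1.178 × 9.81 = 11.55618 kN/m³.
The plate is horizontal, so pressure is uniform at p = γ·h = 11.55618 × 1.73 = 19.9922 kN/m².
A = 3.16 × 3.5 = 11.06 m².
F = p·A = 19.9922 × 11.06 = 221.114 kN.

F ≈ 221 kN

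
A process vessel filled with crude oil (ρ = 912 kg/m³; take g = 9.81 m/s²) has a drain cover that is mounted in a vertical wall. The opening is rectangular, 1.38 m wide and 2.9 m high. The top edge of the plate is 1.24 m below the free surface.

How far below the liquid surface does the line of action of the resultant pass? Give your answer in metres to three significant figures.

γ = ρg = 912 × 9.81 / 1000 = 8.94672 kN/m³.
The centroid lies 2.9/2 = 1.45 m below the top edge, so the centroid depth is h_c = 1.24 + 1.45 = 2.69 m.
A = 1.38 × 2.9 = 4.002 m².
Resultant F = γ·h_c·A = 8.94672 × 2.69 × 4.002 = 96.3148 kN.
I_c = b·h³/12 = 1.38 × 2.9³/12 = 2.80473 m⁴.
Centre of pressure: y_p = y_c + I_c/(y_c·A) = 2.69 + 2.80473/(2.69 × 4.002) = 2.69 + 0.260532 = 2.95053 m along the plane.

h_p = 2.95 m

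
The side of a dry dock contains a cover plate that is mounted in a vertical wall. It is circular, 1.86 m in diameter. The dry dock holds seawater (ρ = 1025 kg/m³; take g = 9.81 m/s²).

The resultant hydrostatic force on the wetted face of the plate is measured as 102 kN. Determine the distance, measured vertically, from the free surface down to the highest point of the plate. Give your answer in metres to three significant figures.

γ = ρg = 1025 × 9.81 / 1000 = 10.05525 kN/m³.
A = π(0.93)² = 2.71716 m².
From F = γ·h_c·A, the centroid depth is h_c = 102/(10.05525 × 2.71716) = 3.73329 m.
The centroid is at the centre, 0.93 m below the top of the plate, so the highest point sits at h_top = 3.73329 − 0.93 = 2.80329 m below the surface.

d_top ≈ 2.80 m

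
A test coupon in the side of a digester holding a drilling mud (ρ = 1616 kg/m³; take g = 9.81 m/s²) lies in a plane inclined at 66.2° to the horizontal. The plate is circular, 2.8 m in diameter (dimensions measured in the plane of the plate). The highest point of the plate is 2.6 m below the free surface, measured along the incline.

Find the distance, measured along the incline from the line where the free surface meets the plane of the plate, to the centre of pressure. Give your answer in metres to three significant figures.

y_p = 4.12 m

γ = ρg = 1616 × 9.81 / 1000 = 15.85296 kN/m³.
Let θ = 66.2° be the plate's angle to the horizontal; measure y along the incline from where the plane meets the free surface. Vertical depth h = y·sinθ with sinθ = 0.914960.
The centroid is at the centre, 1.4 m below the top of the plate, so y_c = 2.6 + 1.4 = 4 m and h_c = 4 × 0.914960 = 3.65984 m.
A = π(1.4)² = 6.15752 m².
Resultant F = γ·h_c·A = 15.85296 × 3.65984 × 6.15752 = 357.255 kN.
I_c = πr⁴/4 = π × 1.4⁴/4 = 3.01719 m⁴.
Centre of pressure: y_p = y_c + I_c/(y_c·A) = 4 + 3.01719/(4 × 6.15752) = 4 + 0.1225 = 4.1225 m along the plane.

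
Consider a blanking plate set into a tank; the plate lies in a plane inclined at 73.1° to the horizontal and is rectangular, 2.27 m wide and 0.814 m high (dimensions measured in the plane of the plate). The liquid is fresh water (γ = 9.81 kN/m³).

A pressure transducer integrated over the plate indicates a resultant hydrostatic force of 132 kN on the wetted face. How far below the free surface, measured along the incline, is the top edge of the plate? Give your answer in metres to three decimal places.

γ = 9.81 kN/m³.
A = 2.27 × 0.814 = 1.84778 m².
From F = γ·h_c·A, the centroid depth is h_c = 132/(9.81 × 1.84778) = 7.28207 m.
Let θ = 73.1° be the plate's angle to the horizontal; measure y along the incline from where the plane meets the free surface. Vertical depth h = y·sinθ with sinθ = 0.956814.
Along the incline, y_c = h_c/sinθ = 7.28207/0.956814 = 7.61075 m.
The centroid lies 0.814/2 = 0.407 m below the top edge, so the top edge sits at y_top = 7.61075 − 0.407 = 7.20375 m along the incline.

y_top ≈ 7.204 m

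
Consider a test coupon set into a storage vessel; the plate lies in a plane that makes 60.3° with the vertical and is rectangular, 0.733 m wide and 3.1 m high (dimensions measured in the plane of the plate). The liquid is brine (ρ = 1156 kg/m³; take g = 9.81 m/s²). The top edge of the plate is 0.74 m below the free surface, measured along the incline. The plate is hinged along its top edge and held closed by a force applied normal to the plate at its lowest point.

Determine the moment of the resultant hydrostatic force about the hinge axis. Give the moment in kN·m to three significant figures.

γ = ρg = 1156 × 9.81 / 1000 = 11.34036 kN/m³.
The plate makes 60.3° with the vertical, i.e. θ = 90° − 60.3° = 29.7° to the horizontal. Measuring y along the incline from the free-surface line, vertical depth h = y·sinθ with sinθ = 0.495459.
The centroid lies 3.1/2 = 1.55 m below the top edge, so y_c = 0.74 + 1.55 = 2.29 m and h_c = 2.29 × 0.495459 = 1.1346 m.
A = 0.733 × 3.1 = 2.2723 m².
Resultant F = γ·h_c·A = 11.34036 × 1.1346 × 2.2723 = 29.2372 kN.
I_c = b·h³/12 = 0.733 × 3.1³/12 = 1.81973 m⁴.
Centre of pressure: y_p = y_c + I_c/(y_c·A) = 2.29 + 1.81973/(2.29 × 2.2723) = 2.29 + 0.349708 = 2.63971 m along the plane.
The resultant acts 1.55 + 0.349708 = 1.89971 m (along the plate) below the hinge at the top edge, so the moment about the hinge is M = F × 1.89971 = 29.2372 × 1.89971 = 55.5422 kN·m.

M ≈ 55.5 kN·m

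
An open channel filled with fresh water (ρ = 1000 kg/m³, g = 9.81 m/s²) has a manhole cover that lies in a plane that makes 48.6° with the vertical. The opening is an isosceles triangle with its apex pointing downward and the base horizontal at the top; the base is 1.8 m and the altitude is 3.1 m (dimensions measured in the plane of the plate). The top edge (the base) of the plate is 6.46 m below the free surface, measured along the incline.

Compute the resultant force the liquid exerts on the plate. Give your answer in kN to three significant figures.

F ≈ 136 kN

γ = ρg = 1000 × 9.81 = 9810 N/m³ = 9.81 kN/m³.
The plate makes 48.6° with the vertical, i.e. θ = 90° − 48.6° = 41.4° to the horizontal. Measuring y along the incline from the free-surface line, vertical depth h = y·sinθ with sinθ = 0.661312.
With the apex down, the centroid sits h/3 = 3.1/3 = 1.03333 m below the base (the top edge), so y_c = 6.46 + 1.03333 = 7.49333 m and h_c = 7.49333 × 0.661312 = 4.95543 m.
A = ½ × 1.8 × 3.1 = 2.79 m².
Resultant F = γ·h_c·A = 9.81 × 4.95543 × 2.79 = 135.63 kN.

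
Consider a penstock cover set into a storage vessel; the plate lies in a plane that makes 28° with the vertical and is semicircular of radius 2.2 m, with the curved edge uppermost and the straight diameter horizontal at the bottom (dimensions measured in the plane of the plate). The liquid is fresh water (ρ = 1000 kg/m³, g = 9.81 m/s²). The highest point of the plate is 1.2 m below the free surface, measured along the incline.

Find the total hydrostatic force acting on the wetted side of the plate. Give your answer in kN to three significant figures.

F ≈ 162 kN

γ = ρg = 1000 × 9.81 = 9810 N/m³ = 9.81 kN/m³.
The plate makes 28° with the vertical, i.e. θ = 90° − 28° = 62° to the horizontal. Measuring y along the incline from the free-surface line, vertical depth h = y·sinθ with sinθ = 0.882948.
The centroid lies 4r/(3π) = 0.933709 m above the diameter, so r − 4r/(3π) = 2.2 − 0.933709 = 1.26629 m below the topmost point, so y_c = 1.2 + 1.26629 = 2.46629 m and h_c = 2.46629 × 0.882948 = 2.17761 m.
A = πr²/2 = π × 2.2²/2 = 7.60265 m².
Resultant F = γ·h_c·A = 9.81 × 2.17761 × 7.60265 = 162.411 kN.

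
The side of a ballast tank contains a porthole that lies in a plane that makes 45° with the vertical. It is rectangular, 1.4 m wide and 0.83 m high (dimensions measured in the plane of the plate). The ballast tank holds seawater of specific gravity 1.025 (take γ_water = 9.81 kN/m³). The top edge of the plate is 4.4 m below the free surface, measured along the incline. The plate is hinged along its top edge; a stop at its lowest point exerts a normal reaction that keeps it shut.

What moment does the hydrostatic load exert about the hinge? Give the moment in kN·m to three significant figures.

γ = 1.025 × 9.81 = 10.05525 kN/m³.
The plate makes 45° with the vertical, i.e. θ = 90° − 45° = 45° to the horizontal. Measuring y along the incline from the free-surface line, vertical depth h = y·sinθ with sinθ = 0.707107.
The centroid lies 0.83/2 = 0.415 m below the top edge, so y_c = 4.4 + 0.415 = 4.815 m and h_c = 4.815 × 0.707107 = 3.40472 m.
A = 1.4 × 0.83 = 1.162 m².
Resultant F = γ·h_c·A = 10.05525 × 3.40472 × 1.162 = 39.7814 kN.
I_c = b·h³/12 = 1.4 × 0.83³/12 = 0.0667085 m⁴.
Centre of pressure: y_p = y_c + I_c/(y_c·A) = 4.815 + 0.0667085/(4.815 × 1.162) = 4.815 + 0.0119228 = 4.82692 m along the plane.
The resultant acts 0.415 + 0.0119228 = 0.426923 m (along the plate) below the hinge at the top edge, so the moment about the hinge is M = F × 0.426923 = 39.7814 × 0.426923 = 16.9836 kN·m.

M ≈ 17.0 kN·m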